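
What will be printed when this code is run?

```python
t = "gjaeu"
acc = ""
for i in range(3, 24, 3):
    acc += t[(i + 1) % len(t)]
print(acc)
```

uagejua

i=3: add t[4]='u' → 'u'
i=6: add t[2]='a' → 'ua'
i=9: add t[0]='g' → 'uag'
i=12: add t[3]='e' → 'uage'
i=15: add t[1]='j' → 'uagej'
i=18: add t[4]='u' → 'uageju'
i=21: add t[2]='a' → 'uagejua'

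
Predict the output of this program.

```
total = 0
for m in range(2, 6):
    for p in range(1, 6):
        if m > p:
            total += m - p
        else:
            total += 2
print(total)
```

40

m=2,p=1: 2>1, total = 0+1 = 1
m=2,p=2: not 2>2, total = 1+2 = 3
m=2,p=3: not 2>3, total = 3+2 = 5
m=2,p=4: not 2>4, total = 5+2 = 7
m=2,p=5: not 2>5, total = 7+2 = 9
m=3,p=1: 3>1, total = 9+2 = 11
m=3,p=2: 3>2, total = 11+1 = 12
m=3,p=3: not 3>3, total = 12+2 = 14
m=3,p=4: not 3>4, total = 14+2 = 16
m=3,p=5: not 3>5, total = 16+2 = 18
m=4,p=1: 4>1, total = 18+3 = 21
m=4,p=2: 4>2, total = 21+2 = 23
m=4,p=3: 4>3, total = 23+1 = 24
m=4,p=4: not 4>4, total = 24+2 = 26
m=4,p=5: not 4>5, total = 26+2 = 28
m=5,p=1: 5>1, total = 28+4 = 32
m=5,p=2: 5>2, total = 32+3 = 35
m=5,p=3: 5>3, total = 35+2 = 37
m=5,p=4: 5>4, total = 37+1 = 38
m=5,p=5: not 5>5, total = 38+2 = 40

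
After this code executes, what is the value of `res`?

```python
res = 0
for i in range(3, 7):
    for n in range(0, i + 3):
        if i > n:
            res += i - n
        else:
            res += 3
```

88

i=3,n=0: 3>0, res = 0+3 = 3
i=3,n=1: 3>1, res = 3+2 = 5
i=3,n=2: 3>2, res = 5+1 = 6
i=3,n=3: not 3>3, res = 6+3 = 9
i=3,n=4: not 3>4, res = 9+3 = 12
i=3,n=5: not 3>5, res = 12+3 = 15
i=4,n=0: 4>0, res = 15+4 = 19
i=4,n=1: 4>1, res = 19+3 = 22
i=4,n=2: 4>2, res = 22+2 = 24
i=4,n=3: 4>3, res = 24+1 = 25
i=4,n=4: not 4>4, res = 25+3 = 28
i=4,n=5: not 4>5, res = 28+3 = 31
i=4,n=6: not 4>6, res = 31+3 = 34
i=5,n=0: 5>0, res = 34+5 = 39
i=5,n=1: 5>1, res = 39+4 = 43
i=5,n=2: 5>2, res = 43+3 = 46
i=5,n=3: 5>3, res = 46+2 = 48
i=5,n=4: 5>4, res = 48+1 = 49
i=5,n=5: not 5>5, res = 49+3 = 52
i=5,n=6: not 5>6, res = 52+3 = 55
i=5,n=7: not 5>7, res = 55+3 = 58
i=6,n=0: 6>0, res = 58+6 = 64
i=6,n=1: 6>1, res = 64+5 = 69
i=6,n=2: 6>2, res = 69+4 = 73
i=6,n=3: 6>3, res = 73+3 = 76
i=6,n=4: 6>4, res = 76+2 = 78
i=6,n=5: 6>5, res = 78+1 = 79
i=6,n=6: not 6>6, res = 79+3 = 82
i=6,n=7: not 6>7, res = 82+3 = 85
i=6,n=8: not 6>8, res = 85+3 = 88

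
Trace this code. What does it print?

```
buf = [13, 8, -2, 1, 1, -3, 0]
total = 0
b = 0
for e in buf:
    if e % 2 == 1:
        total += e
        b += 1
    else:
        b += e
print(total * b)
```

120

e=13: odd, total = 0+13 = 13; b=1
e=8: not odd; b=9
e=-2: not odd; b=7
e=1: odd, total = 13+1 = 14; b=8
e=1: odd, total = 14+1 = 15; b=9
e=-3: odd, total = 15+(-3) = 12; b=10
e=0: not odd; b=10
total*b = 12*10 = 120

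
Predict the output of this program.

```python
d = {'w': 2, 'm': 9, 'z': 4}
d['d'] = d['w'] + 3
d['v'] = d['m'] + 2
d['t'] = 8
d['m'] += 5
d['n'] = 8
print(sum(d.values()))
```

52

d['d'] = d['w']+3 = 5 → {'w': 2, 'm': 9, 'z': 4, 'd': 5}
d['v'] = d['m']+2 = 11 → {'w': 2, 'm': 9, 'z': 4, 'd': 5, 'v': 11}
d['t'] = 8 → {'w': 2, 'm': 9, 'z': 4, 'd': 5, 'v': 11, 't': 8}
d['m'] = 9+5 = 14 → {'w': 2, 'm': 14, 'z': 4, 'd': 5, 'v': 11, 't': 8}
d['n'] = 8 → {'w': 2, 'm': 14, 'z': 4, 'd': 5, 'v': 11, 't': 8, 'n': 8}
sum of values = 52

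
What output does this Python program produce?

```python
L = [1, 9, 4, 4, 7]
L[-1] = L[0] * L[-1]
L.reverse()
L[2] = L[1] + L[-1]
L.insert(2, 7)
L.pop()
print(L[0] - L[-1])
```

L[-1] = L[0]*L[-1] = 1*7 = 7 → [1, 9, 4, 4, 7]
reverse → [7, 4, 4, 9, 1]
L[2] = L[1]+L[-1] = 4+1 = 5 → [7, 4, 5, 9, 1]
insert 7 at 2 → [7, 4, 7, 5, 9, 1]
pop() removes 1 → [7, 4, 7, 5, 9]
L[0]-L[-1] = 7-9 = -2

-2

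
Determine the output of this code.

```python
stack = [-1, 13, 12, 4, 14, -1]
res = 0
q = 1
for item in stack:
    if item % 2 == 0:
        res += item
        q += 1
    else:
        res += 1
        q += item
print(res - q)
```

18

item=-1: not even, res = 0+1 = 1; q=0
item=13: not even, res = 1+1 = 2; q=13
item=12: even, res = 2+12 = 14; q=14
item=4: even, res = 14+4 = 18; q=15
item=14: even, res = 18+14 = 32; q=16
item=-1: not even, res = 32+1 = 33; q=15
res-q = 33-15 = 18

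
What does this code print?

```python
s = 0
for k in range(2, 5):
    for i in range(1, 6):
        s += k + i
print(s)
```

k=2,i=1: s = 0+3 = 3
k=2,i=2: s = 3+4 = 7
k=2,i=3: s = 7+5 = 12
k=2,i=4: s = 12+6 = 18
k=2,i=5: s = 18+7 = 25
k=3,i=1: s = 25+4 = 29
k=3,i=2: s = 29+5 = 34
k=3,i=3: s = 34+6 = 40
k=3,i=4: s = 40+7 = 47
k=3,i=5: s = 47+8 = 55
k=4,i=1: s = 55+5 = 60
k=4,i=2: s = 60+6 = 66
k=4,i=3: s = 66+7 = 73
k=4,i=4: s = 73+8 = 81
k=4,i=5: s = 81+9 = 90

90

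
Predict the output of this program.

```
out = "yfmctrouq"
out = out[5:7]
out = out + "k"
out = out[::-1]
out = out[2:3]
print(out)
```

slice [5:7] → 'ro'
+ 'k' → 'rok'
reverse → 'kor'
slice [2:3] → 'r'

r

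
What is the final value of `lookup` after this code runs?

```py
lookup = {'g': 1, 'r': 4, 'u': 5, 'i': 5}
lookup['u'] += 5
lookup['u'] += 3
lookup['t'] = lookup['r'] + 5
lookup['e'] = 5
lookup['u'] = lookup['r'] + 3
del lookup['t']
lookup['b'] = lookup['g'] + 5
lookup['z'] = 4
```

{'g': 1, 'r': 4, 'u': 7, 'i': 5, 'e': 5, 'b': 6, 'z': 4}

lookup['u'] = 5+5 = 10 → {'g': 1, 'r': 4, 'u': 10, 'i': 5}
lookup['u'] = 10+3 = 13 → {'g': 1, 'r': 4, 'u': 13, 'i': 5}
lookup['t'] = lookup['r']+5 = 9 → {'g': 1, 'r': 4, 'u': 13, 'i': 5, 't': 9}
lookup['e'] = 5 → {'g': 1, 'r': 4, 'u': 13, 'i': 5, 't': 9, 'e': 5}
lookup['u'] = lookup['r']+3 = 7 → {'g': 1, 'r': 4, 'u': 7, 'i': 5, 't': 9, 'e': 5}
del 't' → {'g': 1, 'r': 4, 'u': 7, 'i': 5, 'e': 5}
lookup['b'] = lookup['g']+5 = 6 → {'g': 1, 'r': 4, 'u': 7, 'i': 5, 'e': 5, 'b': 6}
lookup['z'] = 4 → {'g': 1, 'r': 4, 'u': 7, 'i': 5, 'e': 5, 'b': 6, 'z': 4}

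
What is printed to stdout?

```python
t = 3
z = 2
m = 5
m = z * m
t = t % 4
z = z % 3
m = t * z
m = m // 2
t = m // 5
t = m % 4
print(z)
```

m = 2*5 = 10
t = 3%4 = 3
z = 2%3 = 2
m = 3*2 = 6
m = 6//2 = 3
t = 3//5 = 0
t = 3%4 = 3

2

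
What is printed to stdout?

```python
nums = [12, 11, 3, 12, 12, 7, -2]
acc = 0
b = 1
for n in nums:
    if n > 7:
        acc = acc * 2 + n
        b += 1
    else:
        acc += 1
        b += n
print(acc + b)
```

195

n=12: >7, acc = 0*2+12 = 12; b=2
n=11: >7, acc = 12*2+11 = 35; b=3
n=3: not >7, acc = 35+1 = 36; b=6
n=12: >7, acc = 36*2+12 = 84; b=7
n=12: >7, acc = 84*2+12 = 180; b=8
n=7: not >7, acc = 180+1 = 181; b=15
n=-2: not >7, acc = 181+1 = 182; b=13
acc+b = 182+13 = 195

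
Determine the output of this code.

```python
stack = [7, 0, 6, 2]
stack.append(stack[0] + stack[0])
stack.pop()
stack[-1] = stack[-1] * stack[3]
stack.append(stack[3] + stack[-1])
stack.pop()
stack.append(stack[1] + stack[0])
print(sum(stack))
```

append stack[0]+stack[0] = 7+7 = 14 → [7, 0, 6, 2, 14]
pop() removes 14 → [7, 0, 6, 2]
stack[-1] = stack[-1]*stack[3] = 2*2 = 4 → [7, 0, 6, 4]
append stack[3]+stack[-1] = 4+4 = 8 → [7, 0, 6, 4, 8]
pop() removes 8 → [7, 0, 6, 4]
append stack[1]+stack[0] = 0+7 = 7 → [7, 0, 6, 4, 7]
sum = 24

24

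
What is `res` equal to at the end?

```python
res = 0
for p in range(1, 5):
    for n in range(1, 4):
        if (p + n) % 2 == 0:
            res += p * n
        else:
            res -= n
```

p=1,n=1: even sum, res = 0+1 = 1
p=1,n=2: odd sum, res = 1-2 = -1
p=1,n=3: even sum, res = (-1)+3 = 2
p=2,n=1: odd sum, res = 2-1 = 1
p=2,n=2: even sum, res = 1+4 = 5
p=2,n=3: odd sum, res = 5-3 = 2
p=3,n=1: even sum, res = 2+3 = 5
p=3,n=2: odd sum, res = 5-2 = 3
p=3,n=3: even sum, res = 3+9 = 12
p=4,n=1: odd sum, res = 12-1 = 11
p=4,n=2: even sum, res = 11+8 = 19
p=4,n=3: odd sum, res = 19-3 = 16

16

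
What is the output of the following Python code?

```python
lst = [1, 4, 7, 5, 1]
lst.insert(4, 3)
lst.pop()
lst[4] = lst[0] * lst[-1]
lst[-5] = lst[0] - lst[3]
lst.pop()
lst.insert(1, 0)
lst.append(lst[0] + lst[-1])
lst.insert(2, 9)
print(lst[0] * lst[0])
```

insert 3 at 4 → [1, 4, 7, 5, 3, 1]
pop() removes 1 → [1, 4, 7, 5, 3]
lst[4] = lst[0]*lst[-1] = 1*3 = 3 → [1, 4, 7, 5, 3]
lst[-5] = lst[0]-lst[3] = 1-5 = -4 → [-4, 4, 7, 5, 3]
pop() removes 3 → [-4, 4, 7, 5]
insert 0 at 1 → [-4, 0, 4, 7, 5]
append lst[0]+lst[-1] = (-4)+5 = 1 → [-4, 0, 4, 7, 5, 1]
insert 9 at 2 → [-4, 0, 9, 4, 7, 5, 1]
lst[0]*lst[0] = (-4)*(-4) = 16

16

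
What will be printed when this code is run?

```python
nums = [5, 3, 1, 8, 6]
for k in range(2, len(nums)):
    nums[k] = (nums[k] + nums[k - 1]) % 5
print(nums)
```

[5, 3, 4, 2, 3]

k=2: nums[2] = (1+3)%5 = 4 → [5, 3, 4, 8, 6]
k=3: nums[3] = (8+4)%5 = 2 → [5, 3, 4, 2, 6]
k=4: nums[4] = (6+2)%5 = 3 → [5, 3, 4, 2, 3]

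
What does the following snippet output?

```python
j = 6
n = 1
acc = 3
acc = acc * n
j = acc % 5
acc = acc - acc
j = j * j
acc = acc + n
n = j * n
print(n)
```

acc = 3*1 = 3
j = 3%5 = 3
acc = 3-3 = 0
j = 3*3 = 9
acc = 0+1 = 1
n = 9*1 = 9

9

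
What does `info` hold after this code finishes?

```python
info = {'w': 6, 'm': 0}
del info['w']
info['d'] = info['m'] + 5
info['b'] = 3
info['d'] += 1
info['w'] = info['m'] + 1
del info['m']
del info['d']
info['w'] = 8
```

{'b': 3, 'w': 8}

del 'w' → {'m': 0}
info['d'] = info['m']+5 = 5 → {'m': 0, 'd': 5}
info['b'] = 3 → {'m': 0, 'd': 5, 'b': 3}
info['d'] = 5+1 = 6 → {'m': 0, 'd': 6, 'b': 3}
info['w'] = info['m']+1 = 1 → {'m': 0, 'd': 6, 'b': 3, 'w': 1}
del 'm' → {'d': 6, 'b': 3, 'w': 1}
del 'd' → {'b': 3, 'w': 1}
info['w'] = 8 → {'b': 3, 'w': 8}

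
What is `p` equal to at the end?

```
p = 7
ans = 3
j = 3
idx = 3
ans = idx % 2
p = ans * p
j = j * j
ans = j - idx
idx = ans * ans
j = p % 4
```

ans = 3%2 = 1
p = 1*7 = 7
j = 3*3 = 9
ans = 9-3 = 6
idx = 6*6 = 36
j = 7%4 = 3

7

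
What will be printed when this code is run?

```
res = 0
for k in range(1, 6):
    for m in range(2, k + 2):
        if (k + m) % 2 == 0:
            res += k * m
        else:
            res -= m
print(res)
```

k=1,m=2: odd sum, res = 0-2 = -2
k=2,m=2: even sum, res = (-2)+4 = 2
k=2,m=3: odd sum, res = 2-3 = -1
k=3,m=2: odd sum, res = (-1)-2 = -3
k=3,m=3: even sum, res = (-3)+9 = 6
k=3,m=4: odd sum, res = 6-4 = 2
k=4,m=2: even sum, res = 2+8 = 10
k=4,m=3: odd sum, res = 10-3 = 7
k=4,m=4: even sum, res = 7+16 = 23
k=4,m=5: odd sum, res = 23-5 = 18
k=5,m=2: odd sum, res = 18-2 = 16
k=5,m=3: even sum, res = 16+15 = 31
k=5,m=4: odd sum, res = 31-4 = 27
k=5,m=5: even sum, res = 27+25 = 52
k=5,m=6: odd sum, res = 52-6 = 46

46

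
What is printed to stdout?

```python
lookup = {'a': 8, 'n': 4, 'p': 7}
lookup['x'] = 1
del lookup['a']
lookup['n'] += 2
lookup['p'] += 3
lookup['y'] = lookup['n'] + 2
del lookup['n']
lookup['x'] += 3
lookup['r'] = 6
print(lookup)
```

{'p': 10, 'x': 4, 'y': 8, 'r': 6}

lookup['x'] = 1 → {'a': 8, 'n': 4, 'p': 7, 'x': 1}
del 'a' → {'n': 4, 'p': 7, 'x': 1}
lookup['n'] = 4+2 = 6 → {'n': 6, 'p': 7, 'x': 1}
lookup['p'] = 7+3 = 10 → {'n': 6, 'p': 10, 'x': 1}
lookup['y'] = lookup['n']+2 = 8 → {'n': 6, 'p': 10, 'x': 1, 'y': 8}
del 'n' → {'p': 10, 'x': 1, 'y': 8}
lookup['x'] = 1+3 = 4 → {'p': 10, 'x': 4, 'y': 8}
lookup['r'] = 6 → {'p': 10, 'x': 4, 'y': 8, 'r': 6}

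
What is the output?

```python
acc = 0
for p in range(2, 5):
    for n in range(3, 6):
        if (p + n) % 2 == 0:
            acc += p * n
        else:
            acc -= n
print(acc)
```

28

p=2,n=3: odd sum, acc = 0-3 = -3
p=2,n=4: even sum, acc = (-3)+8 = 5
p=2,n=5: odd sum, acc = 5-5 = 0
p=3,n=3: even sum, acc = 0+9 = 9
p=3,n=4: odd sum, acc = 9-4 = 5
p=3,n=5: even sum, acc = 5+15 = 20
p=4,n=3: odd sum, acc = 20-3 = 17
p=4,n=4: even sum, acc = 17+16 = 33
p=4,n=5: odd sum, acc = 33-5 = 28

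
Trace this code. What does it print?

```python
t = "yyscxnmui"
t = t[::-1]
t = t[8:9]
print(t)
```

y

reverse → 'iumnxcsyy'
slice [8:9] → 'y'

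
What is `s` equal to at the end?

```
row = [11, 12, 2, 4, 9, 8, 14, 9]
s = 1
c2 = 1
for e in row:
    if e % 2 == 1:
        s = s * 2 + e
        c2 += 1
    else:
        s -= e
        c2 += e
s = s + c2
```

e=11: odd, s = 1*2+11 = 13; c2=2
e=12: not odd, s = 13-12 = 1; c2=14
e=2: not odd, s = 1-2 = -1; c2=16
e=4: not odd, s = (-1)-4 = -5; c2=20
e=9: odd, s = (-5)*2+9 = -1; c2=21
e=8: not odd, s = (-1)-8 = -9; c2=29
e=14: not odd, s = (-9)-14 = -23; c2=43
e=9: odd, s = (-23)*2+9 = -37; c2=44
s+c2 = (-37)+44 = 7

7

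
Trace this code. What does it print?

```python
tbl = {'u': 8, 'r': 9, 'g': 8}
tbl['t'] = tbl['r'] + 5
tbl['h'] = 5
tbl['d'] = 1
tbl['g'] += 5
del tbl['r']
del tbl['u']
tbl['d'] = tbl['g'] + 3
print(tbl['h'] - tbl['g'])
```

-8

tbl['t'] = tbl['r']+5 = 14 → {'u': 8, 'r': 9, 'g': 8, 't': 14}
tbl['h'] = 5 → {'u': 8, 'r': 9, 'g': 8, 't': 14, 'h': 5}
tbl['d'] = 1 → {'u': 8, 'r': 9, 'g': 8, 't': 14, 'h': 5, 'd': 1}
tbl['g'] = 8+5 = 13 → {'u': 8, 'r': 9, 'g': 13, 't': 14, 'h': 5, 'd': 1}
del 'r' → {'u': 8, 'g': 13, 't': 14, 'h': 5, 'd': 1}
del 'u' → {'g': 13, 't': 14, 'h': 5, 'd': 1}
tbl['d'] = tbl['g']+3 = 16 → {'g': 13, 't': 14, 'h': 5, 'd': 16}
tbl['h']-tbl['g'] = 5-13 = -8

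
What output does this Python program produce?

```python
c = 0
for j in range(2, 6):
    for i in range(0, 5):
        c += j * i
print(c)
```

140

j=2,i=0: c = 0+0 = 0
j=2,i=1: c = 0+2 = 2
j=2,i=2: c = 2+4 = 6
j=2,i=3: c = 6+6 = 12
j=2,i=4: c = 12+8 = 20
j=3,i=0: c = 20+0 = 20
j=3,i=1: c = 20+3 = 23
j=3,i=2: c = 23+6 = 29
j=3,i=3: c = 29+9 = 38
j=3,i=4: c = 38+12 = 50
j=4,i=0: c = 50+0 = 50
j=4,i=1: c = 50+4 = 54
j=4,i=2: c = 54+8 = 62
j=4,i=3: c = 62+12 = 74
j=4,i=4: c = 74+16 = 90
j=5,i=0: c = 90+0 = 90
j=5,i=1: c = 90+5 = 95
j=5,i=2: c = 95+10 = 105
j=5,i=3: c = 105+15 = 120
j=5,i=4: c = 120+20 = 140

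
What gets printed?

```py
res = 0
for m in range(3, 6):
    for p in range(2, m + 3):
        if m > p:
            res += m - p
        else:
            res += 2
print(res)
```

m=3,p=2: 3>2, res = 0+1 = 1
m=3,p=3: not 3>3, res = 1+2 = 3
m=3,p=4: not 3>4, res = 3+2 = 5
m=3,p=5: not 3>5, res = 5+2 = 7
m=4,p=2: 4>2, res = 7+2 = 9
m=4,p=3: 4>3, res = 9+1 = 10
m=4,p=4: not 4>4, res = 10+2 = 12
m=4,p=5: not 4>5, res = 12+2 = 14
m=4,p=6: not 4>6, res = 14+2 = 16
m=5,p=2: 5>2, res = 16+3 = 19
m=5,p=3: 5>3, res = 19+2 = 21
m=5,p=4: 5>4, res = 21+1 = 22
m=5,p=5: not 5>5, res = 22+2 = 24
m=5,p=6: not 5>6, res = 24+2 = 26
m=5,p=7: not 5>7, res = 26+2 = 28

28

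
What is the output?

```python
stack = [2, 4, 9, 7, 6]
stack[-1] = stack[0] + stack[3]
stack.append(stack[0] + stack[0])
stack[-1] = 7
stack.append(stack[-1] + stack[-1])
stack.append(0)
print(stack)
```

stack[-1] = stack[0]+stack[3] = 2+7 = 9 → [2, 4, 9, 7, 9]
append stack[0]+stack[0] = 2+2 = 4 → [2, 4, 9, 7, 9, 4]
stack[-1] = 7 → [2, 4, 9, 7, 9, 7]
append stack[-1]+stack[-1] = 7+7 = 14 → [2, 4, 9, 7, 9, 7, 14]
append 0 → [2, 4, 9, 7, 9, 7, 14, 0]

[2, 4, 9, 7, 9, 7, 14, 0]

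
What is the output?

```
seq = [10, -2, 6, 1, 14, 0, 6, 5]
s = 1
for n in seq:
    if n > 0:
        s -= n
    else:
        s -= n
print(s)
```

n=10: >0, s = 1-10 = -9
n=-2: not >0, s = (-9)-(-2) = -7
n=6: >0, s = (-7)-6 = -13
n=1: >0, s = (-13)-1 = -14
n=14: >0, s = (-14)-14 = -28
n=0: not >0, s = (-28)-0 = -28
n=6: >0, s = (-28)-6 = -34
n=5: >0, s = (-34)-5 = -39

-39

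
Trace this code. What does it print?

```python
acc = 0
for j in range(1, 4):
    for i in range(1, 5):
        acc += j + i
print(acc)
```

54

j=1,i=1: acc = 0+2 = 2
j=1,i=2: acc = 2+3 = 5
j=1,i=3: acc = 5+4 = 9
j=1,i=4: acc = 9+5 = 14
j=2,i=1: acc = 14+3 = 17
j=2,i=2: acc = 17+4 = 21
j=2,i=3: acc = 21+5 = 26
j=2,i=4: acc = 26+6 = 32
j=3,i=1: acc = 32+4 = 36
j=3,i=2: acc = 36+5 = 41
j=3,i=3: acc = 41+6 = 47
j=3,i=4: acc = 47+7 = 54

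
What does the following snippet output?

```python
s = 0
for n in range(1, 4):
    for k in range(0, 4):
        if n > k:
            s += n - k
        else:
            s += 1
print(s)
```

n=1,k=0: 1>0, s = 0+1 = 1
n=1,k=1: not 1>1, s = 1+1 = 2
n=1,k=2: not 1>2, s = 2+1 = 3
n=1,k=3: not 1>3, s = 3+1 = 4
n=2,k=0: 2>0, s = 4+2 = 6
n=2,k=1: 2>1, s = 6+1 = 7
n=2,k=2: not 2>2, s = 7+1 = 8
n=2,k=3: not 2>3, s = 8+1 = 9
n=3,k=0: 3>0, s = 9+3 = 12
n=3,k=1: 3>1, s = 12+2 = 14
n=3,k=2: 3>2, s = 14+1 = 15
n=3,k=3: not 3>3, s = 15+1 = 16

16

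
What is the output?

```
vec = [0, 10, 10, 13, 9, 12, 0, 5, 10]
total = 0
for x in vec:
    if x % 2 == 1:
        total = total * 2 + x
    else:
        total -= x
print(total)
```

x=0: not odd, total = 0-0 = 0
x=10: not odd, total = 0-10 = -10
x=10: not odd, total = (-10)-10 = -20
x=13: odd, total = (-20)*2+13 = -27
x=9: odd, total = (-27)*2+9 = -45
x=12: not odd, total = (-45)-12 = -57
x=0: not odd, total = (-57)-0 = -57
x=5: odd, total = (-57)*2+5 = -109
x=10: not odd, total = (-109)-10 = -119

-119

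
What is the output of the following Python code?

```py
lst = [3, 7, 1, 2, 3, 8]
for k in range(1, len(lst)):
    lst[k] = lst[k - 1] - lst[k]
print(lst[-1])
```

k=1: lst[1] = 3-7 = -4 → [3, -4, 1, 2, 3, 8]
k=2: lst[2] = (-4)-1 = -5 → [3, -4, -5, 2, 3, 8]
k=3: lst[3] = (-5)-2 = -7 → [3, -4, -5, -7, 3, 8]
k=4: lst[4] = (-7)-3 = -10 → [3, -4, -5, -7, -10, 8]
k=5: lst[5] = (-10)-8 = -18 → [3, -4, -5, -7, -10, -18]

-18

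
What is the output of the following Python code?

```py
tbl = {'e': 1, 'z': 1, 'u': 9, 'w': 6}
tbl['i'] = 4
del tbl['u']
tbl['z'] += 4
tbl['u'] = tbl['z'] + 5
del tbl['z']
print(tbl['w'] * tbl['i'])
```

tbl['i'] = 4 → {'e': 1, 'z': 1, 'u': 9, 'w': 6, 'i': 4}
del 'u' → {'e': 1, 'z': 1, 'w': 6, 'i': 4}
tbl['z'] = 1+4 = 5 → {'e': 1, 'z': 5, 'w': 6, 'i': 4}
tbl['u'] = tbl['z']+5 = 10 → {'e': 1, 'z': 5, 'w': 6, 'i': 4, 'u': 10}
del 'z' → {'e': 1, 'w': 6, 'i': 4, 'u': 10}
tbl['w']*tbl['i'] = 6*4 = 24

24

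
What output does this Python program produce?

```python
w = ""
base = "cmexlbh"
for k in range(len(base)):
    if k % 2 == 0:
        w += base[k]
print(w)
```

k=0: add 'c' → 'c'
k=1: skip
k=2: add 'e' → 'ce'
k=3: skip
k=4: add 'l' → 'cel'
k=5: skip
k=6: add 'h' → 'celh'

celh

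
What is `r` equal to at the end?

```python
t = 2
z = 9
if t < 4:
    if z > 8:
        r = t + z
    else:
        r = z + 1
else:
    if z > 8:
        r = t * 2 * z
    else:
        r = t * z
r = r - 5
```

6

t=2, z=9
t < 4 is True; z > 8 is True
→ r = t + z = 11
r = 11-5 = 6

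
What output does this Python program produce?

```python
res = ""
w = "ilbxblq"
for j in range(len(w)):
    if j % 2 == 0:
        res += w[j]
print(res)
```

ibbq

j=0: add 'i' → 'i'
j=1: skip
j=2: add 'b' → 'ib'
j=3: skip
j=4: add 'b' → 'ibb'
j=5: skip
j=6: add 'q' → 'ibbq'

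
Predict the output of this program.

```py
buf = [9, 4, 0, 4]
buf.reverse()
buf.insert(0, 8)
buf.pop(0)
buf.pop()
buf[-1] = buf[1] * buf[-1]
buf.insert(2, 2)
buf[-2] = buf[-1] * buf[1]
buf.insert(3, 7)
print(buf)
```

[4, 0, 0, 7, 0]

reverse → [4, 0, 4, 9]
insert 8 at 0 → [8, 4, 0, 4, 9]
pop(0) removes 8 → [4, 0, 4, 9]
pop() removes 9 → [4, 0, 4]
buf[-1] = buf[1]*buf[-1] = 0*4 = 0 → [4, 0, 0]
insert 2 at 2 → [4, 0, 2, 0]
buf[-2] = buf[-1]*buf[1] = 0*0 = 0 → [4, 0, 0, 0]
insert 7 at 3 → [4, 0, 0, 7, 0]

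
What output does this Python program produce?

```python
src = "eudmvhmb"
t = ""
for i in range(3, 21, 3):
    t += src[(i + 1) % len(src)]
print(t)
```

vbdhem

i=3: add src[4]='v' → 'v'
i=6: add src[7]='b' → 'vb'
i=9: add src[2]='d' → 'vbd'
i=12: add src[5]='h' → 'vbdh'
i=15: add src[0]='e' → 'vbdhe'
i=18: add src[3]='m' → 'vbdhem'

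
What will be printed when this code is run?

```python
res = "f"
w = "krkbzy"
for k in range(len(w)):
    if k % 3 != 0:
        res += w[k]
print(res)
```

k=0: skip
k=1: add 'r' → 'fr'
k=2: add 'k' → 'frk'
k=3: skip
k=4: add 'z' → 'frkz'
k=5: add 'y' → 'frkzy'

frkzy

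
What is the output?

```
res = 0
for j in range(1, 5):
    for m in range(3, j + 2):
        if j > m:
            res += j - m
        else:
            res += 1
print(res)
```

j=2,m=3: not 2>3, res = 0+1 = 1
j=3,m=3: not 3>3, res = 1+1 = 2
j=3,m=4: not 3>4, res = 2+1 = 3
j=4,m=3: 4>3, res = 3+1 = 4
j=4,m=4: not 4>4, res = 4+1 = 5
j=4,m=5: not 4>5, res = 5+1 = 6

6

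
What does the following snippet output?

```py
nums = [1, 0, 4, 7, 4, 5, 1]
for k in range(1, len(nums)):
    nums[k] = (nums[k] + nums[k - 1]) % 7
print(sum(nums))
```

k=1: nums[1] = (0+1)%7 = 1 → [1, 1, 4, 7, 4, 5, 1]
k=2: nums[2] = (4+1)%7 = 5 → [1, 1, 5, 7, 4, 5, 1]
k=3: nums[3] = (7+5)%7 = 5 → [1, 1, 5, 5, 4, 5, 1]
k=4: nums[4] = (4+5)%7 = 2 → [1, 1, 5, 5, 2, 5, 1]
k=5: nums[5] = (5+2)%7 = 0 → [1, 1, 5, 5, 2, 0, 1]
k=6: nums[6] = (1+0)%7 = 1 → [1, 1, 5, 5, 2, 0, 1]
sum = 15

15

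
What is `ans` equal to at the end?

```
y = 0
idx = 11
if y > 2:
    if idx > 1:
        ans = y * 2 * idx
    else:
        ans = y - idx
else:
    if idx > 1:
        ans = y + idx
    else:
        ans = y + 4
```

y=0, idx=11
y > 2 is False; idx > 1 is True
→ ans = y + idx = 11

11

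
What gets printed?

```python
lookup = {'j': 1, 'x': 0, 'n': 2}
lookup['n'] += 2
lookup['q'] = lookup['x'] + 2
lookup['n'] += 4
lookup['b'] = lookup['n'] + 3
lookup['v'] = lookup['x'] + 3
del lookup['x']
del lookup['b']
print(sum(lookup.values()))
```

lookup['n'] = 2+2 = 4 → {'j': 1, 'x': 0, 'n': 4}
lookup['q'] = lookup['x']+2 = 2 → {'j': 1, 'x': 0, 'n': 4, 'q': 2}
lookup['n'] = 4+4 = 8 → {'j': 1, 'x': 0, 'n': 8, 'q': 2}
lookup['b'] = lookup['n']+3 = 11 → {'j': 1, 'x': 0, 'n': 8, 'q': 2, 'b': 11}
lookup['v'] = lookup['x']+3 = 3 → {'j': 1, 'x': 0, 'n': 8, 'q': 2, 'b': 11, 'v': 3}
del 'x' → {'j': 1, 'n': 8, 'q': 2, 'b': 11, 'v': 3}
del 'b' → {'j': 1, 'n': 8, 'q': 2, 'v': 3}
sum of values = 14

14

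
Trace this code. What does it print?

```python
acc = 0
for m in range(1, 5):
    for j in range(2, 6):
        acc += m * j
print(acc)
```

140

m=1,j=2: acc = 0+2 = 2
m=1,j=3: acc = 2+3 = 5
m=1,j=4: acc = 5+4 = 9
m=1,j=5: acc = 9+5 = 14
m=2,j=2: acc = 14+4 = 18
m=2,j=3: acc = 18+6 = 24
m=2,j=4: acc = 24+8 = 32
m=2,j=5: acc = 32+10 = 42
m=3,j=2: acc = 42+6 = 48
m=3,j=3: acc = 48+9 = 57
m=3,j=4: acc = 57+12 = 69
m=3,j=5: acc = 69+15 = 84
m=4,j=2: acc = 84+8 = 92
m=4,j=3: acc = 92+12 = 104
m=4,j=4: acc = 104+16 = 120
m=4,j=5: acc = 120+20 = 140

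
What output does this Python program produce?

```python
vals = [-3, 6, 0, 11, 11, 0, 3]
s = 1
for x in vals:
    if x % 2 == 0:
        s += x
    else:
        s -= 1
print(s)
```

x=-3: not even, s = 1-1 = 0
x=6: even, s = 0+6 = 6
x=0: even, s = 6+0 = 6
x=11: not even, s = 6-1 = 5
x=11: not even, s = 5-1 = 4
x=0: even, s = 4+0 = 4
x=3: not even, s = 4-1 = 3

3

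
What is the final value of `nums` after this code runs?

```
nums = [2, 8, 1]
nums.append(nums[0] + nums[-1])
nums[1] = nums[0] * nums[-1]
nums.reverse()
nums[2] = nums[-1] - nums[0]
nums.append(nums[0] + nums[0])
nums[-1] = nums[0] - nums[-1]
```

[3, 1, -1, 2, -3]

append nums[0]+nums[-1] = 2+1 = 3 → [2, 8, 1, 3]
nums[1] = nums[0]*nums[-1] = 2*3 = 6 → [2, 6, 1, 3]
reverse → [3, 1, 6, 2]
nums[2] = nums[-1]-nums[0] = 2-3 = -1 → [3, 1, -1, 2]
append nums[0]+nums[0] = 3+3 = 6 → [3, 1, -1, 2, 6]
nums[-1] = nums[0]-nums[-1] = 3-6 = -3 → [3, 1, -1, 2, -3]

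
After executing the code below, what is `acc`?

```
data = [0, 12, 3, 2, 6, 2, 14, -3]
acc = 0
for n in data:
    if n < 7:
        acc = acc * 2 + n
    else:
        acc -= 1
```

55

n=0: <7, acc = 0*2+0 = 0
n=12: not <7, acc = 0-1 = -1
n=3: <7, acc = (-1)*2+3 = 1
n=2: <7, acc = 1*2+2 = 4
n=6: <7, acc = 4*2+6 = 14
n=2: <7, acc = 14*2+2 = 30
n=14: not <7, acc = 30-1 = 29
n=-3: <7, acc = 29*2+(-3) = 55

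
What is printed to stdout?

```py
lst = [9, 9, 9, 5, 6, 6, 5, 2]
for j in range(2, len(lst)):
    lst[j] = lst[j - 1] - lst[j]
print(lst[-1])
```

-24

j=2: lst[2] = 9-9 = 0 → [9, 9, 0, 5, 6, 6, 5, 2]
j=3: lst[3] = 0-5 = -5 → [9, 9, 0, -5, 6, 6, 5, 2]
j=4: lst[4] = (-5)-6 = -11 → [9, 9, 0, -5, -11, 6, 5, 2]
j=5: lst[5] = (-11)-6 = -17 → [9, 9, 0, -5, -11, -17, 5, 2]
j=6: lst[6] = (-17)-5 = -22 → [9, 9, 0, -5, -11, -17, -22, 2]
j=7: lst[7] = (-22)-2 = -24 → [9, 9, 0, -5, -11, -17, -22, -24]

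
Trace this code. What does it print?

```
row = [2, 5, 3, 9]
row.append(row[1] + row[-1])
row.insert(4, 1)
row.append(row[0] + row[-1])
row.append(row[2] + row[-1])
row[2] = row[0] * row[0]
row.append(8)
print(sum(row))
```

append row[1]+row[-1] = 5+9 = 14 → [2, 5, 3, 9, 14]
insert 1 at 4 → [2, 5, 3, 9, 1, 14]
append row[0]+row[-1] = 2+14 = 16 → [2, 5, 3, 9, 1, 14, 16]
append row[2]+row[-1] = 3+16 = 19 → [2, 5, 3, 9, 1, 14, 16, 19]
row[2] = row[0]*row[0] = 2*2 = 4 → [2, 5, 4, 9, 1, 14, 16, 19]
append 8 → [2, 5, 4, 9, 1, 14, 16, 19, 8]
sum = 78

78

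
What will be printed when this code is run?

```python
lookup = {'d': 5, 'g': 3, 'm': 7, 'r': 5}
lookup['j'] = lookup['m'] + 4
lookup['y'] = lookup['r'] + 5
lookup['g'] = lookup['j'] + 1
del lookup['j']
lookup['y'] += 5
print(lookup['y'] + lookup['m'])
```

22

lookup['j'] = lookup['m']+4 = 11 → {'d': 5, 'g': 3, 'm': 7, 'r': 5, 'j': 11}
lookup['y'] = lookup['r']+5 = 10 → {'d': 5, 'g': 3, 'm': 7, 'r': 5, 'j': 11, 'y': 10}
lookup['g'] = lookup['j']+1 = 12 → {'d': 5, 'g': 12, 'm': 7, 'r': 5, 'j': 11, 'y': 10}
del 'j' → {'d': 5, 'g': 12, 'm': 7, 'r': 5, 'y': 10}
lookup['y'] = 10+5 = 15 → {'d': 5, 'g': 12, 'm': 7, 'r': 5, 'y': 15}
lookup['y']+lookup['m'] = 15+7 = 22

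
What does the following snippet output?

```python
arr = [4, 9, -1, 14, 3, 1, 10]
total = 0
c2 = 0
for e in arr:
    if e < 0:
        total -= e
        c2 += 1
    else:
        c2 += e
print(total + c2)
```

e=4: not <0; c2=4
e=9: not <0; c2=13
e=-1: <0, total = 0-(-1) = 1; c2=14
e=14: not <0; c2=28
e=3: not <0; c2=31
e=1: not <0; c2=32
e=10: not <0; c2=42
total+c2 = 1+42 = 43

43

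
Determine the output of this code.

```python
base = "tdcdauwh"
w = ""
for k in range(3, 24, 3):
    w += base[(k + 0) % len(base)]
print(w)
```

dwdahcu

k=3: add base[3]='d' → 'd'
k=6: add base[6]='w' → 'dw'
k=9: add base[1]='d' → 'dwd'
k=12: add base[4]='a' → 'dwda'
k=15: add base[7]='h' → 'dwdah'
k=18: add base[2]='c' → 'dwdahc'
k=21: add base[5]='u' → 'dwdahcu'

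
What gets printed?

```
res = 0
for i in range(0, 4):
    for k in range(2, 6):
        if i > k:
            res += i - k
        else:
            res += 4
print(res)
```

i=0,k=2: not 0>2, res = 0+4 = 4
i=0,k=3: not 0>3, res = 4+4 = 8
i=0,k=4: not 0>4, res = 8+4 = 12
i=0,k=5: not 0>5, res = 12+4 = 16
i=1,k=2: not 1>2, res = 16+4 = 20
i=1,k=3: not 1>3, res = 20+4 = 24
i=1,k=4: not 1>4, res = 24+4 = 28
i=1,k=5: not 1>5, res = 28+4 = 32
i=2,k=2: not 2>2, res = 32+4 = 36
i=2,k=3: not 2>3, res = 36+4 = 40
i=2,k=4: not 2>4, res = 40+4 = 44
i=2,k=5: not 2>5, res = 44+4 = 48
i=3,k=2: 3>2, res = 48+1 = 49
i=3,k=3: not 3>3, res = 49+4 = 53
i=3,k=4: not 3>4, res = 53+4 = 57
i=3,k=5: not 3>5, res = 57+4 = 61

61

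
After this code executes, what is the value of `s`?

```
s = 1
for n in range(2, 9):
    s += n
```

36

n=2: s = 1+2 = 3
n=3: s = 3+3 = 6
n=4: s = 6+4 = 10
n=5: s = 10+5 = 15
n=6: s = 15+6 = 21
n=7: s = 21+7 = 28
n=8: s = 28+8 = 36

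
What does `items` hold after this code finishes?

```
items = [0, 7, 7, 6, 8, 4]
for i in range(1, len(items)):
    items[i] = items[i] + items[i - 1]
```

[0, 7, 14, 20, 28, 32]

i=1: items[1] = 7+0 = 7 → [0, 7, 7, 6, 8, 4]
i=2: items[2] = 7+7 = 14 → [0, 7, 14, 6, 8, 4]
i=3: items[3] = 6+14 = 20 → [0, 7, 14, 20, 8, 4]
i=4: items[4] = 8+20 = 28 → [0, 7, 14, 20, 28, 4]
i=5: items[5] = 4+28 = 32 → [0, 7, 14, 20, 28, 32]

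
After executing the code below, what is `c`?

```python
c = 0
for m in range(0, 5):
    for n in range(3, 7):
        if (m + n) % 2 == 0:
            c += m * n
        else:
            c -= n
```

m=0,n=3: odd sum, c = 0-3 = -3
m=0,n=4: even sum, c = (-3)+0 = -3
m=0,n=5: odd sum, c = (-3)-5 = -8
m=0,n=6: even sum, c = (-8)+0 = -8
m=1,n=3: even sum, c = (-8)+3 = -5
m=1,n=4: odd sum, c = (-5)-4 = -9
m=1,n=5: even sum, c = (-9)+5 = -4
m=1,n=6: odd sum, c = (-4)-6 = -10
m=2,n=3: odd sum, c = (-10)-3 = -13
m=2,n=4: even sum, c = (-13)+8 = -5
m=2,n=5: odd sum, c = (-5)-5 = -10
m=2,n=6: even sum, c = (-10)+12 = 2
m=3,n=3: even sum, c = 2+9 = 11
m=3,n=4: odd sum, c = 11-4 = 7
m=3,n=5: even sum, c = 7+15 = 22
m=3,n=6: odd sum, c = 22-6 = 16
m=4,n=3: odd sum, c = 16-3 = 13
m=4,n=4: even sum, c = 13+16 = 29
m=4,n=5: odd sum, c = 29-5 = 24
m=4,n=6: even sum, c = 24+24 = 48

48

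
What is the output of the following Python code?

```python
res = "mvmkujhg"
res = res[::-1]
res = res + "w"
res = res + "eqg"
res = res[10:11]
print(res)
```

reverse → 'ghjukmvm'
+ 'w' → 'ghjukmvmw'
+ 'eqg' → 'ghjukmvmweqg'
slice [10:11] → 'q'

q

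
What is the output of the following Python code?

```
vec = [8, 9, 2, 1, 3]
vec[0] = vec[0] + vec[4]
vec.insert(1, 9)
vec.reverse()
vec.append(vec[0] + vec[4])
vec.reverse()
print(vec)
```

vec[0] = vec[0]+vec[4] = 8+3 = 11 → [11, 9, 2, 1, 3]
insert 9 at 1 → [11, 9, 9, 2, 1, 3]
reverse → [3, 1, 2, 9, 9, 11]
append vec[0]+vec[4] = 3+9 = 12 → [3, 1, 2, 9, 9, 11, 12]
reverse → [12, 11, 9, 9, 2, 1, 3]

[12, 11, 9, 9, 2, 1, 3]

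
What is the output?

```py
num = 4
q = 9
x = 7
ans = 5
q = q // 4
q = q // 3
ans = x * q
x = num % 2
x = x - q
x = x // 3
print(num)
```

q = 9//4 = 2
q = 2//3 = 0
ans = 7*0 = 0
x = 4%2 = 0
x = 0-0 = 0
x = 0//3 = 0

4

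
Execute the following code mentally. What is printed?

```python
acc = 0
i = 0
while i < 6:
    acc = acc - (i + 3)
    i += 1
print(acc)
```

i=0: acc = 0-3 = -3
i=1: acc = (-3)-4 = -7
i=2: acc = (-7)-5 = -12
i=3: acc = (-12)-6 = -18
i=4: acc = (-18)-7 = -25
i=5: acc = (-25)-8 = -33

-33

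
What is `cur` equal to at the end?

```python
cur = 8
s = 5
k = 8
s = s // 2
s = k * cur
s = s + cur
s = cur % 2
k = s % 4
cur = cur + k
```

8

s = 5//2 = 2
s = 8*8 = 64
s = 64+8 = 72
s = 8%2 = 0
k = 0%4 = 0
cur = 8+0 = 8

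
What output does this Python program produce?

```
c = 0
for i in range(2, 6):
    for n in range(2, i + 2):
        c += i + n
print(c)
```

i=2,n=2: c = 0+4 = 4
i=2,n=3: c = 4+5 = 9
i=3,n=2: c = 9+5 = 14
i=3,n=3: c = 14+6 = 20
i=3,n=4: c = 20+7 = 27
i=4,n=2: c = 27+6 = 33
i=4,n=3: c = 33+7 = 40
i=4,n=4: c = 40+8 = 48
i=4,n=5: c = 48+9 = 57
i=5,n=2: c = 57+7 = 64
i=5,n=3: c = 64+8 = 72
i=5,n=4: c = 72+9 = 81
i=5,n=5: c = 81+10 = 91
i=5,n=6: c = 91+11 = 102

102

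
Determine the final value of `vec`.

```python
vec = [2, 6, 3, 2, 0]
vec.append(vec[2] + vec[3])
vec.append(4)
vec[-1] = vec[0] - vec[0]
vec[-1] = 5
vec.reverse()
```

append vec[2]+vec[3] = 3+2 = 5 → [2, 6, 3, 2, 0, 5]
append 4 → [2, 6, 3, 2, 0, 5, 4]
vec[-1] = vec[0]-vec[0] = 2-2 = 0 → [2, 6, 3, 2, 0, 5, 0]
vec[-1] = 5 → [2, 6, 3, 2, 0, 5, 5]
reverse → [5, 5, 0, 2, 3, 6, 2]

[5, 5, 0, 2, 3, 6, 2]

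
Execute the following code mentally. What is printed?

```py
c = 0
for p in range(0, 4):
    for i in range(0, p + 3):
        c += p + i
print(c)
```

66

p=0,i=0: c = 0+0 = 0
p=0,i=1: c = 0+1 = 1
p=0,i=2: c = 1+2 = 3
p=1,i=0: c = 3+1 = 4
p=1,i=1: c = 4+2 = 6
p=1,i=2: c = 6+3 = 9
p=1,i=3: c = 9+4 = 13
p=2,i=0: c = 13+2 = 15
p=2,i=1: c = 15+3 = 18
p=2,i=2: c = 18+4 = 22
p=2,i=3: c = 22+5 = 27
p=2,i=4: c = 27+6 = 33
p=3,i=0: c = 33+3 = 36
p=3,i=1: c = 36+4 = 40
p=3,i=2: c = 40+5 = 45
p=3,i=3: c = 45+6 = 51
p=3,i=4: c = 51+7 = 58
p=3,i=5: c = 58+8 = 66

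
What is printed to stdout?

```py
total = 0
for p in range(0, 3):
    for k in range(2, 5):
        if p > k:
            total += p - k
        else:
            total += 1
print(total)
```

9

p=0,k=2: not 0>2, total = 0+1 = 1
p=0,k=3: not 0>3, total = 1+1 = 2
p=0,k=4: not 0>4, total = 2+1 = 3
p=1,k=2: not 1>2, total = 3+1 = 4
p=1,k=3: not 1>3, total = 4+1 = 5
p=1,k=4: not 1>4, total = 5+1 = 6
p=2,k=2: not 2>2, total = 6+1 = 7
p=2,k=3: not 2>3, total = 7+1 = 8
p=2,k=4: not 2>4, total = 8+1 = 9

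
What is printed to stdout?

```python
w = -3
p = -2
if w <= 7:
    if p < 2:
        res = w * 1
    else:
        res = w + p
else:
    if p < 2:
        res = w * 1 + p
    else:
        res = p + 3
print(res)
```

-3

w=-3, p=-2
w <= 7 is True; p < 2 is True
→ res = w * 1 = -3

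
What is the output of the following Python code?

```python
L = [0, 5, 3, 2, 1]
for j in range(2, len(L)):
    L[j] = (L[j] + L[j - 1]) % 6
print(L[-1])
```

j=2: L[2] = (3+5)%6 = 2 → [0, 5, 2, 2, 1]
j=3: L[3] = (2+2)%6 = 4 → [0, 5, 2, 4, 1]
j=4: L[4] = (1+4)%6 = 5 → [0, 5, 2, 4, 5]

5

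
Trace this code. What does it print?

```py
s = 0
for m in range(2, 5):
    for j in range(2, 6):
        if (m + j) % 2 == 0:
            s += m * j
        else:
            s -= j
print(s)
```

m=2,j=2: even sum, s = 0+4 = 4
m=2,j=3: odd sum, s = 4-3 = 1
m=2,j=4: even sum, s = 1+8 = 9
m=2,j=5: odd sum, s = 9-5 = 4
m=3,j=2: odd sum, s = 4-2 = 2
m=3,j=3: even sum, s = 2+9 = 11
m=3,j=4: odd sum, s = 11-4 = 7
m=3,j=5: even sum, s = 7+15 = 22
m=4,j=2: even sum, s = 22+8 = 30
m=4,j=3: odd sum, s = 30-3 = 27
m=4,j=4: even sum, s = 27+16 = 43
m=4,j=5: odd sum, s = 43-5 = 38

38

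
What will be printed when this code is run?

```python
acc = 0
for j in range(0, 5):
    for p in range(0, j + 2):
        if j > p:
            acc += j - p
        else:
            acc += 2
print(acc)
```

40

j=0,p=0: not 0>0, acc = 0+2 = 2
j=0,p=1: not 0>1, acc = 2+2 = 4
j=1,p=0: 1>0, acc = 4+1 = 5
j=1,p=1: not 1>1, acc = 5+2 = 7
j=1,p=2: not 1>2, acc = 7+2 = 9
j=2,p=0: 2>0, acc = 9+2 = 11
j=2,p=1: 2>1, acc = 11+1 = 12
j=2,p=2: not 2>2, acc = 12+2 = 14
j=2,p=3: not 2>3, acc = 14+2 = 16
j=3,p=0: 3>0, acc = 16+3 = 19
j=3,p=1: 3>1, acc = 19+2 = 21
j=3,p=2: 3>2, acc = 21+1 = 22
j=3,p=3: not 3>3, acc = 22+2 = 24
j=3,p=4: not 3>4, acc = 24+2 = 26
j=4,p=0: 4>0, acc = 26+4 = 30
j=4,p=1: 4>1, acc = 30+3 = 33
j=4,p=2: 4>2, acc = 33+2 = 35
j=4,p=3: 4>3, acc = 35+1 = 36
j=4,p=4: not 4>4, acc = 36+2 = 38
j=4,p=5: not 4>5, acc = 38+2 = 40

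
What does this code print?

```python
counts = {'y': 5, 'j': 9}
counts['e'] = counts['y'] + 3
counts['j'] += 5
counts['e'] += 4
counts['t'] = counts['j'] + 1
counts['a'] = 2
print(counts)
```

{'y': 5, 'j': 14, 'e': 12, 't': 15, 'a': 2}

counts['e'] = counts['y']+3 = 8 → {'y': 5, 'j': 9, 'e': 8}
counts['j'] = 9+5 = 14 → {'y': 5, 'j': 14, 'e': 8}
counts['e'] = 8+4 = 12 → {'y': 5, 'j': 14, 'e': 12}
counts['t'] = counts['j']+1 = 15 → {'y': 5, 'j': 14, 'e': 12, 't': 15}
counts['a'] = 2 → {'y': 5, 'j': 14, 'e': 12, 't': 15, 'a': 2}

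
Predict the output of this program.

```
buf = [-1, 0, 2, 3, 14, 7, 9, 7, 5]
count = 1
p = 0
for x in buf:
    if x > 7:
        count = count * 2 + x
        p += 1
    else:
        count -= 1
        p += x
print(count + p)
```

46

x=-1: not >7, count = 1-1 = 0; p=-1
x=0: not >7, count = 0-1 = -1; p=-1
x=2: not >7, count = (-1)-1 = -2; p=1
x=3: not >7, count = (-2)-1 = -3; p=4
x=14: >7, count = (-3)*2+14 = 8; p=5
x=7: not >7, count = 8-1 = 7; p=12
x=9: >7, count = 7*2+9 = 23; p=13
x=7: not >7, count = 23-1 = 22; p=20
x=5: not >7, count = 22-1 = 21; p=25
count+p = 21+25 = 46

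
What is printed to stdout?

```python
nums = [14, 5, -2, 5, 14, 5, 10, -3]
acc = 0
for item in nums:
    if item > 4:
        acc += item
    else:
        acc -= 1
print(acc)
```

51

item=14: >4, acc = 0+14 = 14
item=5: >4, acc = 14+5 = 19
item=-2: not >4, acc = 19-1 = 18
item=5: >4, acc = 18+5 = 23
item=14: >4, acc = 23+14 = 37
item=5: >4, acc = 37+5 = 42
item=10: >4, acc = 42+10 = 52
item=-3: not >4, acc = 52-1 = 51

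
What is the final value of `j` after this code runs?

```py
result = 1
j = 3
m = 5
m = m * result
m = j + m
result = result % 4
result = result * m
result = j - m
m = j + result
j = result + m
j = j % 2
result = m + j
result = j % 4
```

1

m = 5*1 = 5
m = 3+5 = 8
result = 1%4 = 1
result = 1*8 = 8
result = 3-8 = -5
m = 3+(-5) = -2
j = (-5)+(-2) = -7
j = (-7)%2 = 1
result = (-2)+1 = -1
result = 1%4 = 1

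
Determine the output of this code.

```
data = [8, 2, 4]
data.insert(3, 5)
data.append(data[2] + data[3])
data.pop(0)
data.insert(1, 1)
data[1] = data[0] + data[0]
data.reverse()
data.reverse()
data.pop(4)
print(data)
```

insert 5 at 3 → [8, 2, 4, 5]
append data[2]+data[3] = 4+5 = 9 → [8, 2, 4, 5, 9]
pop(0) removes 8 → [2, 4, 5, 9]
insert 1 at 1 → [2, 1, 4, 5, 9]
data[1] = data[0]+data[0] = 2+2 = 4 → [2, 4, 4, 5, 9]
reverse → [9, 5, 4, 4, 2]
reverse → [2, 4, 4, 5, 9]
pop(4) removes 9 → [2, 4, 4, 5]

[2, 4, 4, 5]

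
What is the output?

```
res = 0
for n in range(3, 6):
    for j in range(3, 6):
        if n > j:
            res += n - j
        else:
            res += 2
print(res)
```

n=3,j=3: not 3>3, res = 0+2 = 2
n=3,j=4: not 3>4, res = 2+2 = 4
n=3,j=5: not 3>5, res = 4+2 = 6
n=4,j=3: 4>3, res = 6+1 = 7
n=4,j=4: not 4>4, res = 7+2 = 9
n=4,j=5: not 4>5, res = 9+2 = 11
n=5,j=3: 5>3, res = 11+2 = 13
n=5,j=4: 5>4, res = 13+1 = 14
n=5,j=5: not 5>5, res = 14+2 = 16

16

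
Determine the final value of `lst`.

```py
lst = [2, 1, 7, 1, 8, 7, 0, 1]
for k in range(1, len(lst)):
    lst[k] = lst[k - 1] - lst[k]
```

[2, 1, -6, -7, -15, -22, -22, -23]

k=1: lst[1] = 2-1 = 1 → [2, 1, 7, 1, 8, 7, 0, 1]
k=2: lst[2] = 1-7 = -6 → [2, 1, -6, 1, 8, 7, 0, 1]
k=3: lst[3] = (-6)-1 = -7 → [2, 1, -6, -7, 8, 7, 0, 1]
k=4: lst[4] = (-7)-8 = -15 → [2, 1, -6, -7, -15, 7, 0, 1]
k=5: lst[5] = (-15)-7 = -22 → [2, 1, -6, -7, -15, -22, 0, 1]
k=6: lst[6] = (-22)-0 = -22 → [2, 1, -6, -7, -15, -22, -22, 1]
k=7: lst[7] = (-22)-1 = -23 → [2, 1, -6, -7, -15, -22, -22, -23]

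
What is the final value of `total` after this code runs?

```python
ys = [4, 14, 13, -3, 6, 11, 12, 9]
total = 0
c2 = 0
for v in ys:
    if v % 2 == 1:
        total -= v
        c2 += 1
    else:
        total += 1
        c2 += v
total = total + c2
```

14

v=4: not odd, total = 0+1 = 1; c2=4
v=14: not odd, total = 1+1 = 2; c2=18
v=13: odd, total = 2-13 = -11; c2=19
v=-3: odd, total = (-11)-(-3) = -8; c2=20
v=6: not odd, total = (-8)+1 = -7; c2=26
v=11: odd, total = (-7)-11 = -18; c2=27
v=12: not odd, total = (-18)+1 = -17; c2=39
v=9: odd, total = (-17)-9 = -26; c2=40
total+c2 = (-26)+40 = 14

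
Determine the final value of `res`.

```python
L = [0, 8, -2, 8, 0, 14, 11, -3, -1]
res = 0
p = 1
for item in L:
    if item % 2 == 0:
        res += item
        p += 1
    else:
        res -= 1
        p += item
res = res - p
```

11

item=0: even, res = 0+0 = 0; p=2
item=8: even, res = 0+8 = 8; p=3
item=-2: even, res = 8+(-2) = 6; p=4
item=8: even, res = 6+8 = 14; p=5
item=0: even, res = 14+0 = 14; p=6
item=14: even, res = 14+14 = 28; p=7
item=11: not even, res = 28-1 = 27; p=18
item=-3: not even, res = 27-1 = 26; p=15
item=-1: not even, res = 26-1 = 25; p=14
res-p = 25-14 = 11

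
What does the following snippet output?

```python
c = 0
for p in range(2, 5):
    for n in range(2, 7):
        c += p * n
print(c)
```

p=2,n=2: c = 0+4 = 4
p=2,n=3: c = 4+6 = 10
p=2,n=4: c = 10+8 = 18
p=2,n=5: c = 18+10 = 28
p=2,n=6: c = 28+12 = 40
p=3,n=2: c = 40+6 = 46
p=3,n=3: c = 46+9 = 55
p=3,n=4: c = 55+12 = 67
p=3,n=5: c = 67+15 = 82
p=3,n=6: c = 82+18 = 100
p=4,n=2: c = 100+8 = 108
p=4,n=3: c = 108+12 = 120
p=4,n=4: c = 120+16 = 136
p=4,n=5: c = 136+20 = 156
p=4,n=6: c = 156+24 = 180

180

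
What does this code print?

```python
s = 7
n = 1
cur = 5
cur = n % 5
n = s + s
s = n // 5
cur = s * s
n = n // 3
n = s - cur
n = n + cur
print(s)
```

cur = 1%5 = 1
n = 7+7 = 14
s = 14//5 = 2
cur = 2*2 = 4
n = 14//3 = 4
n = 2-4 = -2
n = (-2)+4 = 2

2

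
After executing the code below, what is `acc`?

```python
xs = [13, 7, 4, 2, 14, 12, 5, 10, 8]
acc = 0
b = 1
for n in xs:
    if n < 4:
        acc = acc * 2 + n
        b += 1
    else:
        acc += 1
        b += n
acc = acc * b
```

975

n=13: not <4, acc = 0+1 = 1; b=14
n=7: not <4, acc = 1+1 = 2; b=21
n=4: not <4, acc = 2+1 = 3; b=25
n=2: <4, acc = 3*2+2 = 8; b=26
n=14: not <4, acc = 8+1 = 9; b=40
n=12: not <4, acc = 9+1 = 10; b=52
n=5: not <4, acc = 10+1 = 11; b=57
n=10: not <4, acc = 11+1 = 12; b=67
n=8: not <4, acc = 12+1 = 13; b=75
acc*b = 13*75 = 975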